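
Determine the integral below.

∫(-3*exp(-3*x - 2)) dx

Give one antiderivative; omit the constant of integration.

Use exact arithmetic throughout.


Answer: exp(-3*x - 2).


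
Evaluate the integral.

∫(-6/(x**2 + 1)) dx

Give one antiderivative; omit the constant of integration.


Answer: -6*atan(x).


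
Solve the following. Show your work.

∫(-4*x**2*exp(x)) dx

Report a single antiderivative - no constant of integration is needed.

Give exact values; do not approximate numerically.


Step 1. Integrate ∫(-4*x**2*exp(x)) dx by parts with u = x**2, dv = (-4*exp(x)) dx, so v = -4*exp(x): now -4*x**2*exp(x) + ∫(8*x*exp(x)) dx.
Step 2. Integrate ∫(8*x*exp(x)) dx by parts with u = x, dv = (8*exp(x)) dx, so v = 8*exp(x): now -4*x**2*exp(x) + 8*x*exp(x) + ∫(-8*exp(x)) dx.
Step 3. Evaluate the standard form: now -4*x**2*exp(x) + 8*x*exp(x) - 8*exp(x).
Answer: -4*x**2*exp(x) + 8*x*exp(x) - 8*exp(x).


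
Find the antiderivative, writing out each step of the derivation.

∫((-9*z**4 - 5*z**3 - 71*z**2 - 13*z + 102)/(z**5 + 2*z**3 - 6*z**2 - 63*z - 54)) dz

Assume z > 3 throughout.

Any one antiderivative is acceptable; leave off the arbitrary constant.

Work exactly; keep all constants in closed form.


Step 1. Decompose ∫((-9*z**4 - 5*z**3 - 71*z**2 - 13*z + 102)/(z**5 + 2*z**3 - 6*z**2 - 63*z - 54)) dz by partial fractions, (-9*z**4 - 5*z**3 - 71*z**2 - 13*z + 102)/(z**5 + 2*z**3 - 6*z**2 - 63*z - 54) = -2/(z**2 + 9) - 4/(z + 2) - 1/(z + 1) - 4/(z - 3): now ∫(-4/(z - 3)) dz + ∫(-1/(z + 1)) dz + ∫(-4/(z + 2)) dz + ∫(-2/(z**2 + 9)) dz.
Step 2. Evaluate the standard form [assuming z > -1]: now -log(z + 1) + ∫(-4/(z - 3)) dz + ∫(-4/(z + 2)) dz + ∫(-2/(z**2 + 9)) dz.
Step 3. Evaluate the standard form [assuming z > 3]: now -4*log(z - 3) - log(z + 1) + ∫(-4/(z + 2)) dz + ∫(-2/(z**2 + 9)) dz.
Step 4. Evaluate the standard form [assuming z > -2]: now -4*log(z - 3) - log(z + 1) - 4*log(z + 2) + ∫(-2/(z**2 + 9)) dz.
Step 5. Evaluate the standard form: now -4*log(z - 3) - log(z + 1) - 4*log(z + 2) - 2*atan(z/3)/3.
Answer: -4*log(z - 3) - log(z + 1) - 4*log(z + 2) - 2*atan(z/3)/3.


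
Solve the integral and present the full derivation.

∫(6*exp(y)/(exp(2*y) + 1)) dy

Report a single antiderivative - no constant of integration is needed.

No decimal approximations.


Step 1. Substitute u = exp(y), turning ∫(6*exp(y)/(exp(2*y) + 1)) dy into ∫(6/(u**2 + 1)) du: now ∫(6/(u**2 + 1)) du.
Step 2. Evaluate the standard form: now 6*atan(u).
Step 3. Substitute back u = exp(y): now 6*atan(exp(y)).
Answer: 6*atan(exp(y)).


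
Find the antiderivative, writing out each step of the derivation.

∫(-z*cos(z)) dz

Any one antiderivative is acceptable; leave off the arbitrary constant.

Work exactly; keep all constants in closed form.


Step 1. Integrate ∫(-z*cos(z)) dz by parts with u = z, dv = (-cos(z)) dz, so v = -sin(z): now -z*sin(z) + ∫(sin(z)) dz.
Step 2. Evaluate the standard form: now -z*sin(z) - cos(z).
Answer: -z*sin(z) - cos(z).


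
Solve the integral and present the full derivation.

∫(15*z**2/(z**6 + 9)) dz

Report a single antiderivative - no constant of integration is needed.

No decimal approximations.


Step 1. Substitute u = z**3, turning ∫(15*z**2/(z**6 + 9)) dz into ∫(5/(u**2 + 9)) du: now ∫(5/(u**2 + 9)) du.
Step 2. Evaluate the standard form: now 5*atan(u/3)/3.
Step 3. Substitute back u = z**3: now 5*atan(z**3/3)/3.
Answer: 5*atan(z**3/3)/3.


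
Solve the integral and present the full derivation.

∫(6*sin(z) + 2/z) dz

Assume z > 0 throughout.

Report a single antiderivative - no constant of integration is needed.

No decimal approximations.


Step 1. Rewrite: now ∫(2/z) dz + ∫(6*sin(z)) dz.
Step 2. Evaluate the standard form [assuming z > 0]: now 2*log(z) + ∫(6*sin(z)) dz.
Step 3. Evaluate the standard form: now 2*log(z) - 6*cos(z).
Answer: 2*log(z) - 6*cos(z).


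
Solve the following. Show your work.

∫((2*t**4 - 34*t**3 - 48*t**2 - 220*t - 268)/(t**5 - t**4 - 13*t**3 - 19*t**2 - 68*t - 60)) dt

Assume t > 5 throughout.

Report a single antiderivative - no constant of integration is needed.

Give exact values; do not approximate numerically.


Step 1. Decompose ∫((2*t**4 - 34*t**3 - 48*t**2 - 220*t - 268)/(t**5 - t**4 - 13*t**3 - 19*t**2 - 68*t - 60)) dt by partial fractions, (2*t**4 - 34*t**3 - 48*t**2 - 220*t - 268)/(t**5 - t**4 - 13*t**3 - 19*t**2 - 68*t - 60) = 4/(t**2 + 4) + 5/(t + 3) + 1/(t + 1) - 4/(t - 5): now ∫(-4/(t - 5)) dt + ∫(1/(t + 1)) dt + ∫(5/(t + 3)) dt + ∫(4/(t**2 + 4)) dt.
Step 2. Evaluate the standard form [assuming t > -1]: now log(t + 1) + ∫(-4/(t - 5)) dt + ∫(5/(t + 3)) dt + ∫(4/(t**2 + 4)) dt.
Step 3. Evaluate the standard form [assuming t > 5]: now -4*log(t - 5) + log(t + 1) + ∫(5/(t + 3)) dt + ∫(4/(t**2 + 4)) dt.
Step 4. Evaluate the standard form [assuming t > -3]: now -4*log(t - 5) + log(t + 1) + 5*log(t + 3) + ∫(4/(t**2 + 4)) dt.
Step 5. Evaluate the standard form: now -4*log(t - 5) + log(t + 1) + 5*log(t + 3) + 2*atan(t/2).
Answer: -4*log(t - 5) + log(t + 1) + 5*log(t + 3) + 2*atan(t/2).


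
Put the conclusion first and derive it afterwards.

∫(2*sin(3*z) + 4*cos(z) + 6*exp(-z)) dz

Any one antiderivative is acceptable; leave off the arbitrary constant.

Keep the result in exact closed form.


The answer is 4*sin(z) - 2*cos(3*z)/3 - 6*exp(-z).
Step 1. Rewrite: now ∫(6*exp(-z)) dz + ∫(2*sin(3*z)) dz + ∫(4*cos(z)) dz.
Step 2. Evaluate the standard form: now -2*cos(3*z)/3 + ∫(6*exp(-z)) dz + ∫(4*cos(z)) dz.
Step 3. Evaluate the standard form: now 4*sin(z) - 2*cos(3*z)/3 + ∫(6*exp(-z)) dz.
Step 4. Evaluate the standard form: now 4*sin(z) - 2*cos(3*z)/3 - 6*exp(-z).
Answer: 4*sin(z) - 2*cos(3*z)/3 - 6*exp(-z).


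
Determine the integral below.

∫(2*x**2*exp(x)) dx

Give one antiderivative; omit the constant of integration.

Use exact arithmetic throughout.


Answer: 2*x**2*exp(x) - 4*x*exp(x) + 4*exp(x).


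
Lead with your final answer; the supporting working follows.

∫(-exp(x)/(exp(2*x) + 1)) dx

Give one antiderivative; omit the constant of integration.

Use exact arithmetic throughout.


The answer is -atan(exp(x)).
Step 1. Substitute u = exp(x), turning ∫(-exp(x)/(exp(2*x) + 1)) dx into ∫(-1/(u**2 + 1)) du: now ∫(-1/(u**2 + 1)) du.
Step 2. Evaluate the standard form: now -atan(u).
Step 3. Substitute back u = exp(x): now -atan(exp(x)).
Answer: -atan(exp(x)).


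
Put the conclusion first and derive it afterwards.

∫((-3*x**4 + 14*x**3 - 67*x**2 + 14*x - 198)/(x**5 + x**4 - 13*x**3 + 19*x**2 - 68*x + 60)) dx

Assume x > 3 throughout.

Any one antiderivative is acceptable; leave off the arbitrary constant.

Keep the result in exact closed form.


The answer is -3*log(x - 3) + 4*log(x - 1) - 4*log(x + 5) + atan(x/2).
Step 1. Decompose ∫((-3*x**4 + 14*x**3 - 67*x**2 + 14*x - 198)/(x**5 + x**4 - 13*x**3 + 19*x**2 - 68*x + 60)) dx by partial fractions, (-3*x**4 + 14*x**3 - 67*x**2 + 14*x - 198)/(x**5 + x**4 - 13*x**3 + 19*x**2 - 68*x + 60) = 2/(x**2 + 4) - 4/(x + 5) + 4/(x - 1) - 3/(x - 3): now ∫(-3/(x - 3)) dx + ∫(4/(x - 1)) dx + ∫(-4/(x + 5)) dx + ∫(2/(x**2 + 4)) dx.
Step 2. Evaluate the standard form [assuming x > -5]: now -4*log(x + 5) + ∫(-3/(x - 3)) dx + ∫(4/(x - 1)) dx + ∫(2/(x**2 + 4)) dx.
Step 3. Evaluate the standard form [assuming x > 3]: now -3*log(x - 3) - 4*log(x + 5) + ∫(4/(x - 1)) dx + ∫(2/(x**2 + 4)) dx.
Step 4. Evaluate the standard form [assuming x > 1]: now -3*log(x - 3) + 4*log(x - 1) - 4*log(x + 5) + ∫(2/(x**2 + 4)) dx.
Step 5. Evaluate the standard form: now -3*log(x - 3) + 4*log(x - 1) - 4*log(x + 5) + atan(x/2).
Answer: -3*log(x - 3) + 4*log(x - 1) - 4*log(x + 5) + atan(x/2).


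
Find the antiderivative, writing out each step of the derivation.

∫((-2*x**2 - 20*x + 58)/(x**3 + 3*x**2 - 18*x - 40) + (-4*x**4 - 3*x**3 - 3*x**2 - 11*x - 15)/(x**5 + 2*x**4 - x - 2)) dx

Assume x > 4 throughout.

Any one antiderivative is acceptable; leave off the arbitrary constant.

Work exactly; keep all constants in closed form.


Step 1. Rewrite: now ∫((-2*x**2 - 20*x + 58)/(x**3 + 3*x**2 - 18*x - 40)) dx + ∫((-4*x**4 - 3*x**3 - 3*x**2 - 11*x - 15)/(x**5 + 2*x**4 - x - 2)) dx.
Step 2. Decompose ∫((-4*x**4 - 3*x**3 - 3*x**2 - 11*x - 15)/(x**5 + 2*x**4 - x - 2)) dx by partial fractions, (-4*x**4 - 3*x**3 - 3*x**2 - 11*x - 15)/(x**5 + 2*x**4 - x - 2) = 4/(x**2 + 1) - 3/(x + 2) + 2/(x + 1) - 3/(x - 1): now ∫((-2*x**2 - 20*x + 58)/(x**3 + 3*x**2 - 18*x - 40)) dx + ∫(-3/(x - 1)) dx + ∫(2/(x + 1)) dx + ∫(-3/(x + 2)) dx + ∫(4/(x**2 + 1)) dx.
Step 3. Evaluate the standard form [assuming x > -1]: now 2*log(x + 1) + ∫((-2*x**2 - 20*x + 58)/(x**3 + 3*x**2 - 18*x - 40)) dx + ∫(-3/(x - 1)) dx + ∫(-3/(x + 2)) dx + ∫(4/(x**2 + 1)) dx.
Step 4. Evaluate the standard form [assuming x > 1]: now -3*log(x - 1) + 2*log(x + 1) + ∫((-2*x**2 - 20*x + 58)/(x**3 + 3*x**2 - 18*x - 40)) dx + ∫(-3/(x + 2)) dx + ∫(4/(x**2 + 1)) dx.
Step 5. Evaluate the standard form [assuming x > -2]: now -3*log(x - 1) + 2*log(x + 1) - 3*log(x + 2) + ∫((-2*x**2 - 20*x + 58)/(x**3 + 3*x**2 - 18*x - 40)) dx + ∫(4/(x**2 + 1)) dx.
Step 6. Evaluate the standard form: now -3*log(x - 1) + 2*log(x + 1) - 3*log(x + 2) + 4*atan(x) + ∫((-2*x**2 - 20*x + 58)/(x**3 + 3*x**2 - 18*x - 40)) dx.
Step 7. Decompose ∫((-2*x**2 - 20*x + 58)/(x**3 + 3*x**2 - 18*x - 40)) dx by partial fractions, (-2*x**2 - 20*x + 58)/(x**3 + 3*x**2 - 18*x - 40) = 4/(x + 5) - 5/(x + 2) - 1/(x - 4): now -3*log(x - 1) + 2*log(x + 1) - 3*log(x + 2) + 4*atan(x) + ∫(-1/(x - 4)) dx + ∫(-5/(x + 2)) dx + ∫(4/(x + 5)) dx.
Step 8. Evaluate the standard form [assuming x > -5]: now -3*log(x - 1) + 2*log(x + 1) - 3*log(x + 2) + 4*log(x + 5) + 4*atan(x) + ∫(-1/(x - 4)) dx + ∫(-5/(x + 2)) dx.
Step 9. Evaluate the standard form [assuming x > 4]: now -log(x - 4) - 3*log(x - 1) + 2*log(x + 1) - 3*log(x + 2) + 4*log(x + 5) + 4*atan(x) + ∫(-5/(x + 2)) dx.
Step 10. Evaluate the standard form [assuming x > -2]: now -log(x - 4) - 3*log(x - 1) + 2*log(x + 1) - 8*log(x + 2) + 4*log(x + 5) + 4*atan(x).
Answer: -log(x - 4) - 3*log(x - 1) + 2*log(x + 1) - 8*log(x + 2) + 4*log(x + 5) + 4*atan(x).


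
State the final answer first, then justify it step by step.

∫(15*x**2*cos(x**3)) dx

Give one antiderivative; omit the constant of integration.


The answer is 5*sin(x**3).
Step 1. Substitute u = x**3, turning ∫(15*x**2*cos(x**3)) dx into ∫(5*cos(u)) du: now ∫(5*cos(u)) du.
Step 2. Evaluate the standard form: now 5*sin(u).
Step 3. Substitute back u = x**3: now 5*sin(x**3).
Answer: 5*sin(x**3).


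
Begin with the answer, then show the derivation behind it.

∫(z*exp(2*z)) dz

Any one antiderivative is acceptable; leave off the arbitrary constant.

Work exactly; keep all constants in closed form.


The answer is z*exp(2*z)/2 - exp(2*z)/4.
Step 1. Integrate ∫(z*exp(2*z)) dz by parts with u = z, dv = (exp(2*z)) dz, so v = exp(2*z)/2: now z*exp(2*z)/2 + ∫(-exp(2*z)/2) dz.
Step 2. Evaluate the standard form: now z*exp(2*z)/2 - exp(2*z)/4.
Answer: z*exp(2*z)/2 - exp(2*z)/4.


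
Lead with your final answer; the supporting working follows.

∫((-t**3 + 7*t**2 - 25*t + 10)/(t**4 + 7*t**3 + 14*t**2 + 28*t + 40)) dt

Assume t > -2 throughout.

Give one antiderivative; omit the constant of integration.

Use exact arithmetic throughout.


The answer is 4*log(t + 2) - 5*log(t + 5) - 3*atan(t/2)/2.
Step 1. Decompose ∫((-t**3 + 7*t**2 - 25*t + 10)/(t**4 + 7*t**3 + 14*t**2 + 28*t + 40)) dt by partial fractions, (-t**3 + 7*t**2 - 25*t + 10)/(t**4 + 7*t**3 + 14*t**2 + 28*t + 40) = -3/(t**2 + 4) - 5/(t + 5) + 4/(t + 2): now ∫(4/(t + 2)) dt + ∫(-5/(t + 5)) dt + ∫(-3/(t**2 + 4)) dt.
Step 2. Evaluate the standard form [assuming t > -2]: now 4*log(t + 2) + ∫(-5/(t + 5)) dt + ∫(-3/(t**2 + 4)) dt.
Step 3. Evaluate the standard form [assuming t > -5]: now 4*log(t + 2) - 5*log(t + 5) + ∫(-3/(t**2 + 4)) dt.
Step 4. Evaluate the standard form: now 4*log(t + 2) - 5*log(t + 5) - 3*atan(t/2)/2.
Answer: 4*log(t + 2) - 5*log(t + 5) - 3*atan(t/2)/2.


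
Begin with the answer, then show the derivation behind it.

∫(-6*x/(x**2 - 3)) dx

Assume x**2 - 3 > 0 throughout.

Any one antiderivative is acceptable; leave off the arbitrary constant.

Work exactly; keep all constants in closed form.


The answer is -3*log(x**2 - 3).
Step 1. Substitute u = x**2 - 3, turning ∫(-6*x/(x**2 - 3)) dx into ∫(-3/u) du: now ∫(-3/u) du.
Step 2. Evaluate the standard form [assuming u > 0]: now -3*log(u).
Step 3. Substitute back u = x**2 - 3: now -3*log(x**2 - 3).
Answer: -3*log(x**2 - 3).


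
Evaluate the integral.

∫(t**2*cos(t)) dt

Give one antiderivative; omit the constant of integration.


Answer: t**2*sin(t) + 2*t*cos(t) - 2*sin(t).


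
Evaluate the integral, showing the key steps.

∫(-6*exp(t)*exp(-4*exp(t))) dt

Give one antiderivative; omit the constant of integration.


Step 1. Substitute u = exp(t), turning ∫(-6*exp(t)*exp(-4*exp(t))) dt into ∫(-6*exp(-4*u)) du: now ∫(-6*exp(-4*u)) du.
Step 2. Evaluate the standard form: now 3*exp(-4*u)/2.
Step 3. Substitute back u = exp(t): now 3*exp(-4*exp(t))/2.
Answer: 3*exp(-4*exp(t))/2.


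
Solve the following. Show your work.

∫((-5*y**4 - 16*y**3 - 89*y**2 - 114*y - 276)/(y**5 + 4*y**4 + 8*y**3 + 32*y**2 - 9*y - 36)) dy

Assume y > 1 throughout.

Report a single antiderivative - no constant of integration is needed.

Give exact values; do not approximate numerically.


Step 1. Decompose ∫((-5*y**4 - 16*y**3 - 89*y**2 - 114*y - 276)/(y**5 + 4*y**4 + 8*y**3 + 32*y**2 - 9*y - 36)) dy by partial fractions, (-5*y**4 - 16*y**3 - 89*y**2 - 114*y - 276)/(y**5 + 4*y**4 + 8*y**3 + 32*y**2 - 9*y - 36) = -3/(y**2 + 9) - 4/(y + 4) + 4/(y + 1) - 5/(y - 1): now ∫(-5/(y - 1)) dy + ∫(4/(y + 1)) dy + ∫(-4/(y + 4)) dy + ∫(-3/(y**2 + 9)) dy.
Step 2. Evaluate the standard form [assuming y > -4]: now -4*log(y + 4) + ∫(-5/(y - 1)) dy + ∫(4/(y + 1)) dy + ∫(-3/(y**2 + 9)) dy.
Step 3. Evaluate the standard form [assuming y > -1]: now 4*log(y + 1) - 4*log(y + 4) + ∫(-5/(y - 1)) dy + ∫(-3/(y**2 + 9)) dy.
Step 4. Evaluate the standard form [assuming y > 1]: now -5*log(y - 1) + 4*log(y + 1) - 4*log(y + 4) + ∫(-3/(y**2 + 9)) dy.
Step 5. Evaluate the standard form: now -5*log(y - 1) + 4*log(y + 1) - 4*log(y + 4) - atan(y/3).
Answer: -5*log(y - 1) + 4*log(y + 1) - 4*log(y + 4) - atan(y/3).


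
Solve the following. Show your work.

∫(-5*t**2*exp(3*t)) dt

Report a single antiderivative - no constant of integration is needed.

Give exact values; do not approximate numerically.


Step 1. Integrate ∫(-5*t**2*exp(3*t)) dt by parts with u = t**2, dv = (-5*exp(3*t)) dt, so v = -5*exp(3*t)/3: now -5*t**2*exp(3*t)/3 + ∫(10*t*exp(3*t)/3) dt.
Step 2. Integrate ∫(10*t*exp(3*t)/3) dt by parts with u = t, dv = (10*exp(3*t)/3) dt, so v = 10*exp(3*t)/9: now -5*t**2*exp(3*t)/3 + 10*t*exp(3*t)/9 + ∫(-10*exp(3*t)/9) dt.
Step 3. Evaluate the standard form: now -5*t**2*exp(3*t)/3 + 10*t*exp(3*t)/9 - 10*exp(3*t)/27.
Answer: -5*t**2*exp(3*t)/3 + 10*t*exp(3*t)/9 - 10*exp(3*t)/27.


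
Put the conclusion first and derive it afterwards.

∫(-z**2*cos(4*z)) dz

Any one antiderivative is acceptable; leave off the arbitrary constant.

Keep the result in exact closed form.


The answer is -z**2*sin(4*z)/4 - z*cos(4*z)/8 + sin(4*z)/32.
Step 1. Integrate ∫(-z**2*cos(4*z)) dz by parts with u = z**2, dv = (-cos(4*z)) dz, so v = -sin(4*z)/4: now -z**2*sin(4*z)/4 + ∫(z*sin(4*z)/2) dz.
Step 2. Integrate ∫(z*sin(4*z)/2) dz by parts with u = z, dv = (sin(4*z)/2) dz, so v = -cos(4*z)/8: now -z**2*sin(4*z)/4 - z*cos(4*z)/8 + ∫(cos(4*z)/8) dz.
Step 3. Evaluate the standard form: now -z**2*sin(4*z)/4 - z*cos(4*z)/8 + sin(4*z)/32.
Answer: -z**2*sin(4*z)/4 - z*cos(4*z)/8 + sin(4*z)/32.


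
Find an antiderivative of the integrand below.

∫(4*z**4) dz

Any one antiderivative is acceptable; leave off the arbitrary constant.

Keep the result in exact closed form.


Answer: 4*z**5/5.


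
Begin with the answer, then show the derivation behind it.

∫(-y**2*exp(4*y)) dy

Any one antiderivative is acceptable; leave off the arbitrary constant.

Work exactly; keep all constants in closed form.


The answer is -y**2*exp(4*y)/4 + y*exp(4*y)/8 - exp(4*y)/32.
Step 1. Integrate ∫(-y**2*exp(4*y)) dy by parts with u = y**2, dv = (-exp(4*y)) dy, so v = -exp(4*y)/4: now -y**2*exp(4*y)/4 + ∫(y*exp(4*y)/2) dy.
Step 2. Integrate ∫(y*exp(4*y)/2) dy by parts with u = y, dv = (exp(4*y)/2) dy, so v = exp(4*y)/8: now -y**2*exp(4*y)/4 + y*exp(4*y)/8 + ∫(-exp(4*y)/8) dy.
Step 3. Evaluate the standard form: now -y**2*exp(4*y)/4 + y*exp(4*y)/8 - exp(4*y)/32.
Answer: -y**2*exp(4*y)/4 + y*exp(4*y)/8 - exp(4*y)/32.


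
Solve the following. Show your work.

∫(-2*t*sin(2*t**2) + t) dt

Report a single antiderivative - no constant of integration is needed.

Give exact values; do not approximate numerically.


Step 1. Rewrite: now ∫(t) dt + ∫(-2*t*sin(2*t**2)) dt.
Step 2. Evaluate the standard form: now t**2/2 + ∫(-2*t*sin(2*t**2)) dt.
Step 3. Substitute u = t**2, turning ∫(-2*t*sin(2*t**2)) dt into ∫(-sin(2*u)) du: now t**2/2 + ∫(-sin(2*u)) du.
Step 4. Evaluate the standard form: now t**2/2 + cos(2*u)/2.
Step 5. Substitute back u = t**2: now t**2/2 + cos(2*t**2)/2.
Answer: t**2/2 + cos(2*t**2)/2.


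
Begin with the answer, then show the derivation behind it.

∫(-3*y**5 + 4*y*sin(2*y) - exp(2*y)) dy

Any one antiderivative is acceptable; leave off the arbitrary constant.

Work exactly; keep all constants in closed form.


The answer is -y**6/2 - 2*y*cos(2*y) - exp(2*y)/2 + sin(2*y).
Step 1. Rewrite: now ∫(-3*y**5) dy + ∫(4*y*sin(2*y)) dy + ∫(-exp(2*y)) dy.
Step 2. Evaluate the standard form: now -y**6/2 + ∫(4*y*sin(2*y)) dy + ∫(-exp(2*y)) dy.
Step 3. Integrate ∫(4*y*sin(2*y)) dy by parts with u = y, dv = (4*sin(2*y)) dy, so v = -2*cos(2*y): now -y**6/2 - 2*y*cos(2*y) + ∫(-exp(2*y)) dy + ∫(2*cos(2*y)) dy.
Step 4. Evaluate the standard form: now -y**6/2 - 2*y*cos(2*y) + sin(2*y) + ∫(-exp(2*y)) dy.
Step 5. Evaluate the standard form: now -y**6/2 - 2*y*cos(2*y) - exp(2*y)/2 + sin(2*y).
Answer: -y**6/2 - 2*y*cos(2*y) - exp(2*y)/2 + sin(2*y).


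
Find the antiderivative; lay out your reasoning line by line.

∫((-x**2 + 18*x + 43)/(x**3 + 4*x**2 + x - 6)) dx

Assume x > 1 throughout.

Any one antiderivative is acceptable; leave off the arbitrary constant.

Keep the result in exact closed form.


Step 1. Decompose ∫((-x**2 + 18*x + 43)/(x**3 + 4*x**2 + x - 6)) dx by partial fractions, (-x**2 + 18*x + 43)/(x**3 + 4*x**2 + x - 6) = -5/(x + 3) - 1/(x + 2) + 5/(x - 1): now ∫(5/(x - 1)) dx + ∫(-1/(x + 2)) dx + ∫(-5/(x + 3)) dx.
Step 2. Evaluate the standard form [assuming x > 1]: now 5*log(x - 1) + ∫(-1/(x + 2)) dx + ∫(-5/(x + 3)) dx.
Step 3. Evaluate the standard form [assuming x > -2]: now 5*log(x - 1) - log(x + 2) + ∫(-5/(x + 3)) dx.
Step 4. Evaluate the standard form [assuming x > -3]: now 5*log(x - 1) - log(x + 2) - 5*log(x + 3).
Answer: 5*log(x - 1) - log(x + 2) - 5*log(x + 3).


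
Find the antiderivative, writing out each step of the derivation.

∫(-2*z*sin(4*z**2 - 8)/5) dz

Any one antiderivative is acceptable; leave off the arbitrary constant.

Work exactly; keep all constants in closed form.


Step 1. Substitute u = z**2 - 2, turning ∫(-2*z*sin(4*z**2 - 8)/5) dz into ∫(-sin(4*u)/5) du: now ∫(-sin(4*u)/5) du.
Step 2. Evaluate the standard form: now cos(4*u)/20.
Step 3. Substitute back u = z**2 - 2: now cos(4*z**2 - 8)/20.
Answer: cos(4*z**2 - 8)/20.


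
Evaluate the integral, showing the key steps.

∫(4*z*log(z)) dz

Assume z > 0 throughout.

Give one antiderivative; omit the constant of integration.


Step 1. Integrate ∫(4*z*log(z)) dz by parts with u = log(z), dv = (4*z) dz, so v = 2*z**2 [assuming z > 0]: now 2*z**2*log(z) + ∫(-2*z) dz.
Step 2. Evaluate the standard form: now 2*z**2*log(z) - z**2.
Answer: 2*z**2*log(z) - z**2.


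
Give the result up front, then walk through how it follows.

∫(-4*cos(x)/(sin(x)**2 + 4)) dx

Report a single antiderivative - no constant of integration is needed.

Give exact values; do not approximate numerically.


The answer is -2*atan(sin(x)/2).
Step 1. Substitute u = sin(x), turning ∫(-4*cos(x)/(sin(x)**2 + 4)) dx into ∫(-4/(u**2 + 4)) du: now ∫(-4/(u**2 + 4)) du.
Step 2. Evaluate the standard form: now -2*atan(u/2).
Step 3. Substitute back u = sin(x): now -2*atan(sin(x)/2).
Answer: -2*atan(sin(x)/2).


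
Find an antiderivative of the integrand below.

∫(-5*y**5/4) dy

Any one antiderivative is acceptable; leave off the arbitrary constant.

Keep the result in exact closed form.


Answer: -5*y**6/24.


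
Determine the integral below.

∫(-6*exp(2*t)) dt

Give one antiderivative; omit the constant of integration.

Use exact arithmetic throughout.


Answer: -3*exp(2*t).


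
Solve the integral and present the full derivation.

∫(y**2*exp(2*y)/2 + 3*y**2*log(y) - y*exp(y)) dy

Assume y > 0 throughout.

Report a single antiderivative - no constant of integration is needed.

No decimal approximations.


Step 1. Rewrite: now ∫(-y*exp(y)) dy + ∫(y**2*exp(2*y)/2) dy + ∫(3*y**2*log(y)) dy.
Step 2. Integrate ∫(y**2*exp(2*y)/2) dy by parts with u = y**2, dv = (exp(2*y)/2) dy, so v = exp(2*y)/4: now y**2*exp(2*y)/4 + ∫(-y*exp(y)) dy + ∫(-y*exp(2*y)/2) dy + ∫(3*y**2*log(y)) dy.
Step 3. Integrate ∫(-y*exp(2*y)/2) dy by parts with u = y, dv = (-exp(2*y)/2) dy, so v = -exp(2*y)/4: now y**2*exp(2*y)/4 - y*exp(2*y)/4 + ∫(-y*exp(y)) dy + ∫(3*y**2*log(y)) dy + ∫(exp(2*y)/4) dy.
Step 4. Evaluate the standard form: now y**2*exp(2*y)/4 - y*exp(2*y)/4 + exp(2*y)/8 + ∫(-y*exp(y)) dy + ∫(3*y**2*log(y)) dy.
Step 5. Integrate ∫(3*y**2*log(y)) dy by parts with u = log(y), dv = (3*y**2) dy, so v = y**3 [assuming y > 0]: now y**3*log(y) + y**2*exp(2*y)/4 - y*exp(2*y)/4 + exp(2*y)/8 + ∫(-y**2) dy + ∫(-y*exp(y)) dy.
Step 6. Evaluate the standard form: now y**3*log(y) - y**3/3 + y**2*exp(2*y)/4 - y*exp(2*y)/4 + exp(2*y)/8 + ∫(-y*exp(y)) dy.
Step 7. Integrate ∫(-y*exp(y)) dy by parts with u = y, dv = (-exp(y)) dy, so v = -exp(y): now y**3*log(y) - y**3/3 + y**2*exp(2*y)/4 - y*exp(2*y)/4 - y*exp(y) + exp(2*y)/8 + ∫(exp(y)) dy.
Step 8. Evaluate the standard form: now y**3*log(y) - y**3/3 + y**2*exp(2*y)/4 - y*exp(2*y)/4 - y*exp(y) + exp(2*y)/8 + exp(y).
Answer: y**3*log(y) - y**3/3 + y**2*exp(2*y)/4 - y*exp(2*y)/4 - y*exp(y) + exp(2*y)/8 + exp(y).


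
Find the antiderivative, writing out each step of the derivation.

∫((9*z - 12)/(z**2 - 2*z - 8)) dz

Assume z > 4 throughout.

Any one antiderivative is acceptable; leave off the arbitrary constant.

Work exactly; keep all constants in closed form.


Step 1. Decompose ∫((9*z - 12)/(z**2 - 2*z - 8)) dz by partial fractions, (9*z - 12)/(z**2 - 2*z - 8) = 5/(z + 2) + 4/(z - 4): now ∫(4/(z - 4)) dz + ∫(5/(z + 2)) dz.
Step 2. Evaluate the standard form [assuming z > 4]: now 4*log(z - 4) + ∫(5/(z + 2)) dz.
Step 3. Evaluate the standard form [assuming z > -2]: now 4*log(z - 4) + 5*log(z + 2).
Answer: 4*log(z - 4) + 5*log(z + 2).


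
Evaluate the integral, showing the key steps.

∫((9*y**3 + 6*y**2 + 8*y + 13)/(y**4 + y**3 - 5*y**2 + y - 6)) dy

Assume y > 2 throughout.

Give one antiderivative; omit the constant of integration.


Step 1. Decompose ∫((9*y**3 + 6*y**2 + 8*y + 13)/(y**4 + y**3 - 5*y**2 + y - 6)) dy by partial fractions, (9*y**3 + 6*y**2 + 8*y + 13)/(y**4 + y**3 - 5*y**2 + y - 6) = -1/(y**2 + 1) + 4/(y + 3) + 5/(y - 2): now ∫(5/(y - 2)) dy + ∫(4/(y + 3)) dy + ∫(-1/(y**2 + 1)) dy.
Step 2. Evaluate the standard form [assuming y > -3]: now 4*log(y + 3) + ∫(5/(y - 2)) dy + ∫(-1/(y**2 + 1)) dy.
Step 3. Evaluate the standard form [assuming y > 2]: now 5*log(y - 2) + 4*log(y + 3) + ∫(-1/(y**2 + 1)) dy.
Step 4. Evaluate the standard form: now 5*log(y - 2) + 4*log(y + 3) - atan(y).
Answer: 5*log(y - 2) + 4*log(y + 3) - atan(y).


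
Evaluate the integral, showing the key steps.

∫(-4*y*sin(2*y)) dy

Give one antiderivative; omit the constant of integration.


Step 1. Integrate ∫(-4*y*sin(2*y)) dy by parts with u = y, dv = (-4*sin(2*y)) dy, so v = 2*cos(2*y): now 2*y*cos(2*y) + ∫(-2*cos(2*y)) dy.
Step 2. Evaluate the standard form: now 2*y*cos(2*y) - sin(2*y).
Answer: 2*y*cos(2*y) - sin(2*y).


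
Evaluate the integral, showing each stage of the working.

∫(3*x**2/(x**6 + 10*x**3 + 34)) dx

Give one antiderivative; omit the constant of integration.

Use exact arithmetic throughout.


Step 1. Substitute u = x**3 + 5, turning ∫(3*x**2/(x**6 + 10*x**3 + 34)) dx into ∫(1/(u**2 + 9)) du: now ∫(1/(u**2 + 9)) du.
Step 2. Evaluate the standard form: now atan(u/3)/3.
Step 3. Substitute back u = x**3 + 5: now atan(x**3/3 + 5/3)/3.
Answer: atan(x**3/3 + 5/3)/3.


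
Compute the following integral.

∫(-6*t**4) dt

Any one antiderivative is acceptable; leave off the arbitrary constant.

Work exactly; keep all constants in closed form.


Answer: -6*t**5/5.


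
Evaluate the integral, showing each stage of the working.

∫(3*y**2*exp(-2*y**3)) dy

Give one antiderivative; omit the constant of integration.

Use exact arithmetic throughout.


Step 1. Substitute u = y**3, turning ∫(3*y**2*exp(-2*y**3)) dy into ∫(exp(-2*u)) du: now ∫(exp(-2*u)) du.
Step 2. Evaluate the standard form: now -exp(-2*u)/2.
Step 3. Substitute back u = y**3: now -exp(-2*y**3)/2.
Answer: -exp(-2*y**3)/2.


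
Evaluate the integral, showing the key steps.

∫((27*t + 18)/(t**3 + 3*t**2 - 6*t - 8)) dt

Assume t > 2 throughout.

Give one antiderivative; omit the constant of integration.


Step 1. Decompose ∫((27*t + 18)/(t**3 + 3*t**2 - 6*t - 8)) dt by partial fractions, (27*t + 18)/(t**3 + 3*t**2 - 6*t - 8) = -5/(t + 4) + 1/(t + 1) + 4/(t - 2): now ∫(4/(t - 2)) dt + ∫(1/(t + 1)) dt + ∫(-5/(t + 4)) dt.
Step 2. Evaluate the standard form [assuming t > -1]: now log(t + 1) + ∫(4/(t - 2)) dt + ∫(-5/(t + 4)) dt.
Step 3. Evaluate the standard form [assuming t > -4]: now log(t + 1) - 5*log(t + 4) + ∫(4/(t - 2)) dt.
Step 4. Evaluate the standard form [assuming t > 2]: now 4*log(t - 2) + log(t + 1) - 5*log(t + 4).
Answer: 4*log(t - 2) + log(t + 1) - 5*log(t + 4).


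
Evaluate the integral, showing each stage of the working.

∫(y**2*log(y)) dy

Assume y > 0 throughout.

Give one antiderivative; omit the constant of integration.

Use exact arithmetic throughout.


Step 1. Integrate ∫(y**2*log(y)) dy by parts with u = log(y), dv = (y**2) dy, so v = y**3/3 [assuming y > 0]: now y**3*log(y)/3 + ∫(-y**2/3) dy.
Step 2. Evaluate the standard form: now y**3*log(y)/3 - y**3/9.
Answer: y**3*log(y)/3 - y**3/9.


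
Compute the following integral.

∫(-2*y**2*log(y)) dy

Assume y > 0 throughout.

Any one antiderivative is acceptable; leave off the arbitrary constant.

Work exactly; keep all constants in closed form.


Answer: -2*y**3*log(y)/3 + 2*y**3/9.


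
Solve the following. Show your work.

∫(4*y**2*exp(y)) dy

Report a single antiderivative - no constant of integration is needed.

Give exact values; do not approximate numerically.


Step 1. Integrate ∫(4*y**2*exp(y)) dy by parts with u = y**2, dv = (4*exp(y)) dy, so v = 4*exp(y): now 4*y**2*exp(y) + ∫(-8*y*exp(y)) dy.
Step 2. Integrate ∫(-8*y*exp(y)) dy by parts with u = y, dv = (-8*exp(y)) dy, so v = -8*exp(y): now 4*y**2*exp(y) - 8*y*exp(y) + ∫(8*exp(y)) dy.
Step 3. Evaluate the standard form: now 4*y**2*exp(y) - 8*y*exp(y) + 8*exp(y).
Answer: 4*y**2*exp(y) - 8*y*exp(y) + 8*exp(y).


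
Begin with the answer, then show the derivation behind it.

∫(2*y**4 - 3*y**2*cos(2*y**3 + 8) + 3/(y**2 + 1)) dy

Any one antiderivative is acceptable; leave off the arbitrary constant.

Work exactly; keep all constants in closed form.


The answer is 2*y**5/5 - sin(2*y**3 + 8)/2 + 3*atan(y).
Step 1. Rewrite: now ∫(2*y**4) dy + ∫(-3*y**2*cos(2*y**3 + 8)) dy + ∫(3/(y**2 + 1)) dy.
Step 2. Evaluate the standard form: now 2*y**5/5 + ∫(-3*y**2*cos(2*y**3 + 8)) dy + ∫(3/(y**2 + 1)) dy.
Step 3. Evaluate the standard form: now 2*y**5/5 + 3*atan(y) + ∫(-3*y**2*cos(2*y**3 + 8)) dy.
Step 4. Substitute u = y**3 + 4, turning ∫(-3*y**2*cos(2*y**3 + 8)) dy into ∫(-cos(2*u)) du: now 2*y**5/5 + 3*atan(y) + ∫(-cos(2*u)) du.
Step 5. Evaluate the standard form: now 2*y**5/5 - sin(2*u)/2 + 3*atan(y).
Step 6. Substitute back u = y**3 + 4: now 2*y**5/5 - sin(2*y**3 + 8)/2 + 3*atan(y).
Answer: 2*y**5/5 - sin(2*y**3 + 8)/2 + 3*atan(y).


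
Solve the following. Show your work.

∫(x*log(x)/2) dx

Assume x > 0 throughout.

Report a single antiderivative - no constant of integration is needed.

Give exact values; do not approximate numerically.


Step 1. Integrate ∫(x*log(x)/2) dx by parts with u = log(x), dv = (x/2) dx, so v = x**2/4 [assuming x > 0]: now x**2*log(x)/4 + ∫(-x/4) dx.
Step 2. Evaluate the standard form: now x**2*log(x)/4 - x**2/8.
Answer: x**2*log(x)/4 - x**2/8.


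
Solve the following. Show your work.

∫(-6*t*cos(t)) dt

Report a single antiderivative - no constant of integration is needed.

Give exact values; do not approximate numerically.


Step 1. Integrate ∫(-6*t*cos(t)) dt by parts with u = t, dv = (-6*cos(t)) dt, so v = -6*sin(t): now -6*t*sin(t) + ∫(6*sin(t)) dt.
Step 2. Evaluate the standard form: now -6*t*sin(t) - 6*cos(t).
Answer: -6*t*sin(t) - 6*cos(t).


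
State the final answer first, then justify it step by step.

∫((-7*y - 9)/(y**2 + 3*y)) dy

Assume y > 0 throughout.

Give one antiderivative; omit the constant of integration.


The answer is -3*log(y) - 4*log(y + 3).
Step 1. Decompose ∫((-7*y - 9)/(y**2 + 3*y)) dy by partial fractions, (-7*y - 9)/(y**2 + 3*y) = -4/(y + 3) - 3/y: now ∫(-3/y) dy + ∫(-4/(y + 3)) dy.
Step 2. Evaluate the standard form [assuming y > 0]: now -3*log(y) + ∫(-4/(y + 3)) dy.
Step 3. Evaluate the standard form [assuming y > -3]: now -3*log(y) - 4*log(y + 3).
Answer: -3*log(y) - 4*log(y + 3).


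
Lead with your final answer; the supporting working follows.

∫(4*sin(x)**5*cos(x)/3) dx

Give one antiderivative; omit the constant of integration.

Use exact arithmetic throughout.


The answer is 2*sin(x)**6/9.
Step 1. Substitute u = sin(x), turning ∫(4*sin(x)**5*cos(x)/3) dx into ∫(4*u**5/3) du: now ∫(4*u**5/3) du.
Step 2. Evaluate the standard form: now 2*u**6/9.
Step 3. Substitute back u = sin(x): now 2*sin(x)**6/9.
Answer: 2*sin(x)**6/9.


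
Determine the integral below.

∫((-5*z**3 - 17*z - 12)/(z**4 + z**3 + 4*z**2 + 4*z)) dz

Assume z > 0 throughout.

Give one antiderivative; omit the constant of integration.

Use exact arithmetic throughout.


Answer: -3*log(z) - 2*log(z + 1) + 3*atan(z/2)/2.


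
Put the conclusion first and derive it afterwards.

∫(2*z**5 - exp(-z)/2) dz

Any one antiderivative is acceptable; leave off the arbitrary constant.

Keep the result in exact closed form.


The answer is z**6/3 + exp(-z)/2.
Step 1. Rewrite: now ∫(2*z**5) dz + ∫(-exp(-z)/2) dz.
Step 2. Evaluate the standard form: now z**6/3 + ∫(-exp(-z)/2) dz.
Step 3. Evaluate the standard form: now z**6/3 + exp(-z)/2.
Answer: z**6/3 + exp(-z)/2.


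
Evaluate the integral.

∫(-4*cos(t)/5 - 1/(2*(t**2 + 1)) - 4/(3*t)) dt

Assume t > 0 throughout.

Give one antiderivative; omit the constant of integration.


Answer: -4*log(t)/3 - 4*sin(t)/5 - atan(t)/2.


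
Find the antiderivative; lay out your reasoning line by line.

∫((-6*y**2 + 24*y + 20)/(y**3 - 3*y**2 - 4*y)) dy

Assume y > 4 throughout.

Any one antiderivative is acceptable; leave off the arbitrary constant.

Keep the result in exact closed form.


Step 1. Decompose ∫((-6*y**2 + 24*y + 20)/(y**3 - 3*y**2 - 4*y)) dy by partial fractions, (-6*y**2 + 24*y + 20)/(y**3 - 3*y**2 - 4*y) = -2/(y + 1) + 1/(y - 4) - 5/y: now ∫(-5/y) dy + ∫(1/(y - 4)) dy + ∫(-2/(y + 1)) dy.
Step 2. Evaluate the standard form [assuming y > 4]: now log(y - 4) + ∫(-5/y) dy + ∫(-2/(y + 1)) dy.
Step 3. Evaluate the standard form [assuming y > 0]: now -5*log(y) + log(y - 4) + ∫(-2/(y + 1)) dy.
Step 4. Evaluate the standard form [assuming y > -1]: now -5*log(y) + log(y - 4) - 2*log(y + 1).
Answer: -5*log(y) + log(y - 4) - 2*log(y + 1).


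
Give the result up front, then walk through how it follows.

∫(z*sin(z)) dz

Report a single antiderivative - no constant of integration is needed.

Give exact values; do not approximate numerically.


The answer is -z*cos(z) + sin(z).
Step 1. Integrate ∫(z*sin(z)) dz by parts with u = z, dv = (sin(z)) dz, so v = -cos(z): now -z*cos(z) + ∫(cos(z)) dz.
Step 2. Evaluate the standard form: now -z*cos(z) + sin(z).
Answer: -z*cos(z) + sin(z).


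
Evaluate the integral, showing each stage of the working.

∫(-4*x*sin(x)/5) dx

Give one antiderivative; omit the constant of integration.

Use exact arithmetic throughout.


Step 1. Integrate ∫(-4*x*sin(x)/5) dx by parts with u = x, dv = (-4*sin(x)/5) dx, so v = 4*cos(x)/5: now 4*x*cos(x)/5 + ∫(-4*cos(x)/5) dx.
Step 2. Evaluate the standard form: now 4*x*cos(x)/5 - 4*sin(x)/5.
Answer: 4*x*cos(x)/5 - 4*sin(x)/5.


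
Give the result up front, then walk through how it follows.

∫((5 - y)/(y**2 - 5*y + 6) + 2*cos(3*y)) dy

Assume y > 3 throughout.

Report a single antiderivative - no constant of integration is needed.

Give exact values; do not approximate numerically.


The answer is 2*log(y - 3) - 3*log(y - 2) + 2*sin(3*y)/3.
Step 1. Rewrite: now ∫((5 - y)/(y**2 - 5*y + 6)) dy + ∫(2*cos(3*y)) dy.
Step 2. Decompose ∫((5 - y)/(y**2 - 5*y + 6)) dy by partial fractions, (5 - y)/(y**2 - 5*y + 6) = -3/(y - 2) + 2/(y - 3): now ∫(2/(y - 3)) dy + ∫(-3/(y - 2)) dy + ∫(2*cos(3*y)) dy.
Step 3. Evaluate the standard form [assuming y > 3]: now 2*log(y - 3) + ∫(-3/(y - 2)) dy + ∫(2*cos(3*y)) dy.
Step 4. Evaluate the standard form [assuming y > 2]: now 2*log(y - 3) - 3*log(y - 2) + ∫(2*cos(3*y)) dy.
Step 5. Evaluate the standard form: now 2*log(y - 3) - 3*log(y - 2) + 2*sin(3*y)/3.
Answer: 2*log(y - 3) - 3*log(y - 2) + 2*sin(3*y)/3.


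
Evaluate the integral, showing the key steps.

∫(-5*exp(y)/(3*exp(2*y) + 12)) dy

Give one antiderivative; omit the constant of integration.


Step 1. Substitute u = exp(y), turning ∫(-5*exp(y)/(3*exp(2*y) + 12)) dy into ∫(-5/(3*(u**2 + 4))) du: now ∫(-5/(3*(u**2 + 4))) du.
Step 2. Evaluate the standard form: now -5*atan(u/2)/6.
Step 3. Substitute back u = exp(y): now -5*atan(exp(y)/2)/6.
Answer: -5*atan(exp(y)/2)/6.


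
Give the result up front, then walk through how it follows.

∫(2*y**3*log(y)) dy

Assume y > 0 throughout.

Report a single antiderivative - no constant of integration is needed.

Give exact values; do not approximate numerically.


The answer is y**4*log(y)/2 - y**4/8.
Step 1. Integrate ∫(2*y**3*log(y)) dy by parts with u = log(y), dv = (2*y**3) dy, so v = y**4/2 [assuming y > 0]: now y**4*log(y)/2 + ∫(-y**3/2) dy.
Step 2. Evaluate the standard form: now y**4*log(y)/2 - y**4/8.
Answer: y**4*log(y)/2 - y**4/8.


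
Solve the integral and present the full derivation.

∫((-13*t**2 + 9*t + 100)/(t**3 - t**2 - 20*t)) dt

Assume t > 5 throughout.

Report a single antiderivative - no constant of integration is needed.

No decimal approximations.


Step 1. Decompose ∫((-13*t**2 + 9*t + 100)/(t**3 - t**2 - 20*t)) dt by partial fractions, (-13*t**2 + 9*t + 100)/(t**3 - t**2 - 20*t) = -4/(t + 4) - 4/(t - 5) - 5/t: now ∫(-5/t) dt + ∫(-4/(t - 5)) dt + ∫(-4/(t + 4)) dt.
Step 2. Evaluate the standard form [assuming t > 5]: now -4*log(t - 5) + ∫(-5/t) dt + ∫(-4/(t + 4)) dt.
Step 3. Evaluate the standard form [assuming t > -4]: now -4*log(t - 5) - 4*log(t + 4) + ∫(-5/t) dt.
Step 4. Evaluate the standard form [assuming t > 0]: now -5*log(t) - 4*log(t - 5) - 4*log(t + 4).
Answer: -5*log(t) - 4*log(t - 5) - 4*log(t + 4).


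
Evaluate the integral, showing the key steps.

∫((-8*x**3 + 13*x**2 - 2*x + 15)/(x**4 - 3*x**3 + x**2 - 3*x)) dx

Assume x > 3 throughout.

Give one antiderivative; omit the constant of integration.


Step 1. Decompose ∫((-8*x**3 + 13*x**2 - 2*x + 15)/(x**4 - 3*x**3 + x**2 - 3*x)) dx by partial fractions, (-8*x**3 + 13*x**2 - 2*x + 15)/(x**4 - 3*x**3 + x**2 - 3*x) = -2/(x**2 + 1) - 3/(x - 3) - 5/x: now ∫(-5/x) dx + ∫(-3/(x - 3)) dx + ∫(-2/(x**2 + 1)) dx.
Step 2. Evaluate the standard form [assuming x > 3]: now -3*log(x - 3) + ∫(-5/x) dx + ∫(-2/(x**2 + 1)) dx.
Step 3. Evaluate the standard form [assuming x > 0]: now -5*log(x) - 3*log(x - 3) + ∫(-2/(x**2 + 1)) dx.
Step 4. Evaluate the standard form: now -5*log(x) - 3*log(x - 3) - 2*atan(x).
Answer: -5*log(x) - 3*log(x - 3) - 2*atan(x).


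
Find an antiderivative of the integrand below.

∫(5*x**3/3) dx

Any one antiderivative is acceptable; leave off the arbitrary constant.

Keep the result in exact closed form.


Answer: 5*x**4/12.


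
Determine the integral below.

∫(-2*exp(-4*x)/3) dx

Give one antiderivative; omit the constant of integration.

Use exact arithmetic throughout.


Answer: exp(-4*x)/6.


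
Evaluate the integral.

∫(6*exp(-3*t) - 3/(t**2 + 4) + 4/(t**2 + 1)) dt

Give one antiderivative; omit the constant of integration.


Answer: -3*atan(t/2)/2 + 4*atan(t) - 2*exp(-3*t).


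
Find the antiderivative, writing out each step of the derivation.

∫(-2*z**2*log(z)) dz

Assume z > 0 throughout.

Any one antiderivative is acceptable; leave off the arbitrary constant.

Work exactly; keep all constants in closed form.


Step 1. Integrate ∫(-2*z**2*log(z)) dz by parts with u = log(z), dv = (-2*z**2) dz, so v = -2*z**3/3 [assuming z > 0]: now -2*z**3*log(z)/3 + ∫(2*z**2/3) dz.
Step 2. Evaluate the standard form: now -2*z**3*log(z)/3 + 2*z**3/9.
Answer: -2*z**3*log(z)/3 + 2*z**3/9.


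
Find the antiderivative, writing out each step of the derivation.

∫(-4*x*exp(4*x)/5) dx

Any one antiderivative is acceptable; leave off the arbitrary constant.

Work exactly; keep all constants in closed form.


Step 1. Integrate ∫(-4*x*exp(4*x)/5) dx by parts with u = x, dv = (-4*exp(4*x)/5) dx, so v = -exp(4*x)/5: now -x*exp(4*x)/5 + ∫(exp(4*x)/5) dx.
Step 2. Evaluate the standard form: now -x*exp(4*x)/5 + exp(4*x)/20.
Answer: -x*exp(4*x)/5 + exp(4*x)/20.


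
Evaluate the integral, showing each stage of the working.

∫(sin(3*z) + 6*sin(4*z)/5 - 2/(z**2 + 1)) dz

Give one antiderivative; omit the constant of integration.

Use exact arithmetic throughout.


Step 1. Rewrite: now ∫(-2/(z**2 + 1)) dz + ∫(sin(3*z)) dz + ∫(6*sin(4*z)/5) dz.
Step 2. Evaluate the standard form: now -2*atan(z) + ∫(sin(3*z)) dz + ∫(6*sin(4*z)/5) dz.
Step 3. Evaluate the standard form: now -3*cos(4*z)/10 - 2*atan(z) + ∫(sin(3*z)) dz.
Step 4. Evaluate the standard form: now -cos(3*z)/3 - 3*cos(4*z)/10 - 2*atan(z).
Answer: -cos(3*z)/3 - 3*cos(4*z)/10 - 2*atan(z).


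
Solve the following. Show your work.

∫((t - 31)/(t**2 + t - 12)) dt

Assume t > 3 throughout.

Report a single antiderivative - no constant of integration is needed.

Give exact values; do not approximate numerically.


Step 1. Decompose ∫((t - 31)/(t**2 + t - 12)) dt by partial fractions, (t - 31)/(t**2 + t - 12) = 5/(t + 4) - 4/(t - 3): now ∫(-4/(t - 3)) dt + ∫(5/(t + 4)) dt.
Step 2. Evaluate the standard form [assuming t > -4]: now 5*log(t + 4) + ∫(-4/(t - 3)) dt.
Step 3. Evaluate the standard form [assuming t > 3]: now -4*log(t - 3) + 5*log(t + 4).
Answer: -4*log(t - 3) + 5*log(t + 4).


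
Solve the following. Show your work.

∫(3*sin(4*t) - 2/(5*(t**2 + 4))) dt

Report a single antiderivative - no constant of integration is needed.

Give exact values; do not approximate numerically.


Step 1. Rewrite: now ∫(-2/(5*(t**2 + 4))) dt + ∫(3*sin(4*t)) dt.
Step 2. Evaluate the standard form: now -3*cos(4*t)/4 + ∫(-2/(5*(t**2 + 4))) dt.
Step 3. Evaluate the standard form: now -3*cos(4*t)/4 - atan(t/2)/5.
Answer: -3*cos(4*t)/4 - atan(t/2)/5.


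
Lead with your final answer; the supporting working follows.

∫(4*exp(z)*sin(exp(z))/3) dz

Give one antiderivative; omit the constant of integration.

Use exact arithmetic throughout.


The answer is -4*cos(exp(z))/3.
Step 1. Substitute u = exp(z), turning ∫(4*exp(z)*sin(exp(z))/3) dz into ∫(4*sin(u)/3) du: now ∫(4*sin(u)/3) du.
Step 2. Evaluate the standard form: now -4*cos(u)/3.
Step 3. Substitute back u = exp(z): now -4*cos(exp(z))/3.
Answer: -4*cos(exp(z))/3.
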